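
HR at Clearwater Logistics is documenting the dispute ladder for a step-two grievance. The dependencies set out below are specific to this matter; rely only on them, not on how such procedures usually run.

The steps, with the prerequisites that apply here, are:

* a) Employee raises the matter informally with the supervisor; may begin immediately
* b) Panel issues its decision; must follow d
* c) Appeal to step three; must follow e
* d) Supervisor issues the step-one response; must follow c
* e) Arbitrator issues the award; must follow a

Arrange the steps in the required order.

a e c d b

a is the only step with nothing outstanding, so it goes first.
e needed a, now all done → e.
That leaves c as the only ready step → c.
d is the only step now ready → d.
Next only b has its prerequisites met → b.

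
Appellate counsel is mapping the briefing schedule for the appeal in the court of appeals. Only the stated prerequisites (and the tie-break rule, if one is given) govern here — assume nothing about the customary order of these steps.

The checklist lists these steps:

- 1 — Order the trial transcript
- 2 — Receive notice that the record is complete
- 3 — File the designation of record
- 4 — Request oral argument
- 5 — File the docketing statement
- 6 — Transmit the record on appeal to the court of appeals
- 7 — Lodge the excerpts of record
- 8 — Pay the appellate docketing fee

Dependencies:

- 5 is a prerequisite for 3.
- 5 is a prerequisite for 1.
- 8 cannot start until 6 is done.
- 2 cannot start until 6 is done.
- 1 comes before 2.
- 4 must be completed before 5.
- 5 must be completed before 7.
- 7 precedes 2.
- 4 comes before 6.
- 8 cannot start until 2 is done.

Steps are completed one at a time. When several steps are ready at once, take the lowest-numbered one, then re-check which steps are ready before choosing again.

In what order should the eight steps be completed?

4, 5, 1, 3, 6, 7, 2, 8

4 is the only step with nothing outstanding, so it goes first.
Ready: 5 and 6. 5 has the earlier label → 5.
1, 3 and 7 now also ready, so the ready set is {1, 3, 6, 7}; 1 has the earlier label → 1.
Ready: 3, 6 and 7. 3 has the earlier label → 3.
6 and 7 are both available; 6 has the earlier label → 6.
7 needed 5, now all done → 7.
Next only 2 has its prerequisites met → 2.
8 needed 2 and 6, now all done → 8.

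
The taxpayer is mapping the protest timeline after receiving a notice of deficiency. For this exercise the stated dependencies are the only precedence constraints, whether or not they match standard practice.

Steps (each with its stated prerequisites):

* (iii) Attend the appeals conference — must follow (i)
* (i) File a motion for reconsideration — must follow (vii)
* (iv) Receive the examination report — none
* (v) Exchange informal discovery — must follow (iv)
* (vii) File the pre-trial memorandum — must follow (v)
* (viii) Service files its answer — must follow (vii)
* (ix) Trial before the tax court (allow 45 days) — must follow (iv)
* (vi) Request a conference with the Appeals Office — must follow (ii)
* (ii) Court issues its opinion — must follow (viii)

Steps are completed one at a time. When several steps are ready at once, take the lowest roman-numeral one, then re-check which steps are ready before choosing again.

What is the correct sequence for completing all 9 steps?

(iv), (v), (vii), (i), (iii), (viii), (ii), (vi), (ix)

(iv) has no prerequisites → (iv) first.
Ready: (v) and (ix). (v) has the earlier label → (v).
(vii) now also ready, so the ready set is {(vii), (ix)}; (vii) has the earlier label → (vii).
(i), (viii) and (ix) are all available; (i) has the earlier label → (i).
(iii), (viii) and (ix) are all available; (iii) has the earlier label → (iii).
Ready: (viii) and (ix). (viii) has the earlier label → (viii).
(ii) now also ready, so the ready set is {(ii), (ix)}; (ii) has the earlier label → (ii).
Ready: (vi) and (ix). (vi) has the earlier label → (vi).
Next only (ix) has its prerequisites met → (ix).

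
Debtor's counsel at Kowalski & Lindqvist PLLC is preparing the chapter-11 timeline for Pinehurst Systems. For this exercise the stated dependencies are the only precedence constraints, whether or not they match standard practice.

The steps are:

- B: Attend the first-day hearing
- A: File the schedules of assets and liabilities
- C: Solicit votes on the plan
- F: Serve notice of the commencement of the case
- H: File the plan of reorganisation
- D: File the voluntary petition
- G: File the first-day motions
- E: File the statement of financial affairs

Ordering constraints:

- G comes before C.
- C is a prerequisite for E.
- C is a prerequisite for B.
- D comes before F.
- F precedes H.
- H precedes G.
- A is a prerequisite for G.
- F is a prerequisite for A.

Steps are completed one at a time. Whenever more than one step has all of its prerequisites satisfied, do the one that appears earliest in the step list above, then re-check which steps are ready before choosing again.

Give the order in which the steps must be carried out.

D F A H G C B E

Only D has no prerequisites, so it is first.
F is the only step now ready → F.
Ready: A and H. A is listed earlier → A.
That leaves H as the only ready step → H.
G needed A and H, now all done → G.
That leaves C as the only ready step → C.
Now B and E have their prerequisites met. B is listed earlier, so B next.
Next only E has its prerequisites met → E.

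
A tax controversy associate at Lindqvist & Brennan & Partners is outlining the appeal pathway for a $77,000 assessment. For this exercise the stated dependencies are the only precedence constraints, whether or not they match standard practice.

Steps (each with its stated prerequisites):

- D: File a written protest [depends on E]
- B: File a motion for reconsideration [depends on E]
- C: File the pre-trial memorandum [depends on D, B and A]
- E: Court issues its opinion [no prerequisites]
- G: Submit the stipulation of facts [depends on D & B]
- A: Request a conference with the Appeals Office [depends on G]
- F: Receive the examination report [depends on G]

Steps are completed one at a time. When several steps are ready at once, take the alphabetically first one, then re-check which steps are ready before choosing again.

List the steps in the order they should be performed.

E is the only step with nothing outstanding, so it goes first.
Ready: B and D. B has the earlier label → B.
D needed E, now all done → D.
That leaves G as the only ready step → G.
A and F are both available; A has the earlier label → A.
C now also ready, so the ready set is {C, F}; C has the earlier label → C.
Next only F has its prerequisites met → F.

E → B → D → G → A → C → F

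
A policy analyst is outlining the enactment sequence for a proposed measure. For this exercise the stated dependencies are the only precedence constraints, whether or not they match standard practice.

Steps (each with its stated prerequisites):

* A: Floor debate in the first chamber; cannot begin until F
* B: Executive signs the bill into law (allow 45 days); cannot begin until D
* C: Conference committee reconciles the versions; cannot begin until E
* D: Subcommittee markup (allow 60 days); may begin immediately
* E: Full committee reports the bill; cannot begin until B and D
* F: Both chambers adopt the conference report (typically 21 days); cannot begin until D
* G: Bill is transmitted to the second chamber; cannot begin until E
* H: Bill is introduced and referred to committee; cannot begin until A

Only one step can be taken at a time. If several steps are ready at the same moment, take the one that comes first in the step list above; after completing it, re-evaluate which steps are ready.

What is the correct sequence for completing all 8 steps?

D, B, E, C, F, A, G, H

D has no prerequisites → D first.
Now B and F have their prerequisites met. B is listed earlier, so B next.
E now also ready, so the ready set is {E, F}; E is listed earlier → E.
Now C, F and G have their prerequisites met. C is listed earlier, so C next.
Ready: F and G. F is listed earlier → F.
A now also ready, so the ready set is {A, G}; A is listed earlier → A.
H now also ready, so the ready set is {G, H}; G is listed earlier → G.
H is the only step now ready → H.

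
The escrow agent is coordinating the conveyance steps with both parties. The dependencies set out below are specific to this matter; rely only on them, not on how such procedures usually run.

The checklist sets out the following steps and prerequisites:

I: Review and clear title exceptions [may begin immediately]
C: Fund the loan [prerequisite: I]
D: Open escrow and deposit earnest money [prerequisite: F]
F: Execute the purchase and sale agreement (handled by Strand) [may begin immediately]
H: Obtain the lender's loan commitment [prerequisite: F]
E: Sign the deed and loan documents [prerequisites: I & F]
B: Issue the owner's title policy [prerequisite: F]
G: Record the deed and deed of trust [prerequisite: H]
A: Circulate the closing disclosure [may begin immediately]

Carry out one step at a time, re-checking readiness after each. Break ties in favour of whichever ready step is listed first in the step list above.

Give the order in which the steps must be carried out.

I, F and A have no prerequisites; I is listed earlier, so I is first.
C, F and A are all available; C is listed earlier → C.
Ready: F and A. F is listed earlier → F.
Now D, H, E, B and A have their prerequisites met. D is listed earlier, so D next.
Ready: H, E, B and A. H is listed earlier → H.
Ready: E, B, G and A. E is listed earlier → E.
B, G and A are all available; B is listed earlier → B.
Now G and A have their prerequisites met. G is listed earlier, so G next.
That leaves A as the only ready step → A.

I → C → F → D → H → E → B → G → A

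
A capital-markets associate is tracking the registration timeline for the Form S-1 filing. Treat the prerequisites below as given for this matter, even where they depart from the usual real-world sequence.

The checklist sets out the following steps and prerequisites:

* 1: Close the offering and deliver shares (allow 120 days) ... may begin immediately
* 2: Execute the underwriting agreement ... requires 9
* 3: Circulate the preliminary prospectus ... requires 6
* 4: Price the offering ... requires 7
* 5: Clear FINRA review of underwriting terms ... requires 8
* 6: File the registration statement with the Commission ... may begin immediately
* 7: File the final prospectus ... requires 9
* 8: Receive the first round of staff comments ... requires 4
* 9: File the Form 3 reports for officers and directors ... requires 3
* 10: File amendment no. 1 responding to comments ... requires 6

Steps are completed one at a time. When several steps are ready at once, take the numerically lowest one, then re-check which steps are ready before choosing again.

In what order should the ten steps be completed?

Nothing is required for 1 and 6. 1 has the earlier label → 1 first.
Next only 6 has its prerequisites met → 6.
Ready: 3 and 10. 3 has the earlier label → 3.
9 now also ready, so the ready set is {9, 10}; 9 has the earlier label → 9.
2, 7 and 10 are all available; 2 has the earlier label → 2.
Ready: 7 and 10. 7 has the earlier label → 7.
4 now also ready, so the ready set is {4, 10}; 4 has the earlier label → 4.
8 and 10 are both available; 8 has the earlier label → 8.
5 now also ready, so the ready set is {5, 10}; 5 has the earlier label → 5.
10 needed 6, now all done → 10.

1 6 3 9 2 7 4 8 5 10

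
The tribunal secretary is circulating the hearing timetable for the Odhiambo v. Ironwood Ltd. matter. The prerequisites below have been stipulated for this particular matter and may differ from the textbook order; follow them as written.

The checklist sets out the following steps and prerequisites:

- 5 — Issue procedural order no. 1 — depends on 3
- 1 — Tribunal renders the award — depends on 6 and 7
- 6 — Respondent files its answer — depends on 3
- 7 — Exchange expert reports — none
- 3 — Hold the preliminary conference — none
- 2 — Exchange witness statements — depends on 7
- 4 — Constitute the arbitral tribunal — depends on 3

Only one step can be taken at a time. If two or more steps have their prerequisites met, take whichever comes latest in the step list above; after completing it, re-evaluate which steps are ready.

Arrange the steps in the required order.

3 4 7 2 6 1 5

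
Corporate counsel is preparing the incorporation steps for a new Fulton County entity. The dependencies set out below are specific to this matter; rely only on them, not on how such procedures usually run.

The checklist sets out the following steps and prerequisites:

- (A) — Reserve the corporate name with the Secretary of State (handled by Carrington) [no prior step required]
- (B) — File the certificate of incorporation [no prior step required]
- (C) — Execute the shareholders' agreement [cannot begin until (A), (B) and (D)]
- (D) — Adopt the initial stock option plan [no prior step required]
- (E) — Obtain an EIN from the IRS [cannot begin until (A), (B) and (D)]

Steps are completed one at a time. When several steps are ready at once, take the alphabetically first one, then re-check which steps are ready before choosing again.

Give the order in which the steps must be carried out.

Nothing is required for (A), (B) and (D). (A) has the earlier label → (A) first.
(B) and (D) are both available; (B) has the earlier label → (B).
Next only (D) has its prerequisites met → (D).
Ready: (C) and (E). (C) has the earlier label → (C).
That leaves (E) as the only ready step → (E).

(A), (B), (D), (C), (E)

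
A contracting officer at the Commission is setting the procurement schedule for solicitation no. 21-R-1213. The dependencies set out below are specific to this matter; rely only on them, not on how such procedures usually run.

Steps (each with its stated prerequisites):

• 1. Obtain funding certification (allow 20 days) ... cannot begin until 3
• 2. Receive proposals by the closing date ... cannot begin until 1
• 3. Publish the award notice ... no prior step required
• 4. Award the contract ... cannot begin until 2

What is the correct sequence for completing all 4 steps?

3 has no prerequisites → 3 first.
Next only 1 has its prerequisites met → 1.
2 needed 1, now all done → 2.
Next only 4 has its prerequisites met → 4.

3 1 2 4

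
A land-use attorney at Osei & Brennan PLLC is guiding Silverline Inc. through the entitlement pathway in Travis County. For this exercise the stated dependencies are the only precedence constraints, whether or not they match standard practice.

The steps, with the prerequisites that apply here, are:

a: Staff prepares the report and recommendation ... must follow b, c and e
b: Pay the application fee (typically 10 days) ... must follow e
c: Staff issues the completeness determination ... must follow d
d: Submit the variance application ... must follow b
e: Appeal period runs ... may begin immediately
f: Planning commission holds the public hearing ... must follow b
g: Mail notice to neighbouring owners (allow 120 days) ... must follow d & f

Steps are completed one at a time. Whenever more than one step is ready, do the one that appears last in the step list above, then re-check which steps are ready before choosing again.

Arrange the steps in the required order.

e b f d g c a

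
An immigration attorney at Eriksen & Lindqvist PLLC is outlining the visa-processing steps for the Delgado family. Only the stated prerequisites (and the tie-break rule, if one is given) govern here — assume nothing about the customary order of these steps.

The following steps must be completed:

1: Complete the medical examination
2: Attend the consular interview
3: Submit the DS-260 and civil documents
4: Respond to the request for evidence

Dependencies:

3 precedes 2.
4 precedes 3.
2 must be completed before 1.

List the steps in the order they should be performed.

Only 4 has no prerequisites, so it is first.
3 needed 4, now all done → 3.
2 is the only step now ready → 2.
Next only 1 has its prerequisites met → 1.

4 → 3 → 2 → 1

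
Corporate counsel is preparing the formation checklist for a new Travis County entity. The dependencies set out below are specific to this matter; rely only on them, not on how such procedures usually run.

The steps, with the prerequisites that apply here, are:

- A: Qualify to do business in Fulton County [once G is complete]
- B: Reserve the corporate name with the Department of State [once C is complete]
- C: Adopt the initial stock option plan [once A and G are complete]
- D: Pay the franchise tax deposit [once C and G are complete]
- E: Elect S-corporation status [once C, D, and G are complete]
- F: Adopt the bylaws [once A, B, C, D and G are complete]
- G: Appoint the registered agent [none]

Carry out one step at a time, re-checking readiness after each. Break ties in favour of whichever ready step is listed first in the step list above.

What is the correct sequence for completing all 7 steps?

G is the only step with nothing outstanding, so it goes first.
Next only A has its prerequisites met → A.
C needed A and G, now all done → C.
Ready: B and D. B is listed earlier → B.
Next only D has its prerequisites met → D.
Now E and F have their prerequisites met. E is listed earlier, so E next.
Next only F has its prerequisites met → F.

G, A, C, B, D, E, F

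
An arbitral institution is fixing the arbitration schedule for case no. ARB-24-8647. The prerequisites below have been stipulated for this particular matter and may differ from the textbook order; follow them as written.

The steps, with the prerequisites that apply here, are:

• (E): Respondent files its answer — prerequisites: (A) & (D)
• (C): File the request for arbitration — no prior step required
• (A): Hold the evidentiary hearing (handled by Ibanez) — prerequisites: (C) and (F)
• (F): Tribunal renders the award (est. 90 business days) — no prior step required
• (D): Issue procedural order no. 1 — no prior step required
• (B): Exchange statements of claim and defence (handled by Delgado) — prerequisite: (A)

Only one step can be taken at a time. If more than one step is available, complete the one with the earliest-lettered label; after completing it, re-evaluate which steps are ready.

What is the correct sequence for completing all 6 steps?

(C), (D), (F), (A), (B), (E)

Nothing is required for (C), (D) and (F). (C) has the earlier label → (C) first.
Ready: (D) and (F). (D) has the earlier label → (D).
That leaves (F) as the only ready step → (F).
(A) is the only step now ready → (A).
Now (B) and (E) have their prerequisites met. (B) has the earlier label, so (B) next.
(E) needed (A) and (D), now all done → (E).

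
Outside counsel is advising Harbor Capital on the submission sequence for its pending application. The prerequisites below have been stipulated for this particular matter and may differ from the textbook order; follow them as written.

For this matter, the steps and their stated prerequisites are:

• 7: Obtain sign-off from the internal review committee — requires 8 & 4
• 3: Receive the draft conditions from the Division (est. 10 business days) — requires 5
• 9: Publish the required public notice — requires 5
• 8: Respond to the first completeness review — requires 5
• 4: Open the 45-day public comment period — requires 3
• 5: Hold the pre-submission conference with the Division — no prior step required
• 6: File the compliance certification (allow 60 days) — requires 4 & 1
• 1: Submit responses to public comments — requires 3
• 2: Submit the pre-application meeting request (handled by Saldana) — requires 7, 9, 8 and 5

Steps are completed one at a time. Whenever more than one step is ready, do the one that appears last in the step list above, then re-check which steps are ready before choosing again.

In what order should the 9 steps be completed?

5, 8, 9, 3, 1, 4, 6, 7, 2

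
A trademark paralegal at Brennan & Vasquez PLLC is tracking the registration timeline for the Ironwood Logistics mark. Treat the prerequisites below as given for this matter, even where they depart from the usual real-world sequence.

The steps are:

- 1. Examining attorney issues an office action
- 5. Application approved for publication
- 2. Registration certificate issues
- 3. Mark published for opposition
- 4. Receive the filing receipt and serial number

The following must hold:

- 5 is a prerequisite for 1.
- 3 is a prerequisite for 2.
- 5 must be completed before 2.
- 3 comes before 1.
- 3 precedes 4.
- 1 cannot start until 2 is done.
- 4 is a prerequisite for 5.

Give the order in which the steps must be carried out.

3 has no prerequisites → 3 first.
That leaves 4 as the only ready step → 4.
5 needed 4, now all done → 5.
2 is the only step now ready → 2.
1 needed 5, 2 and 3, now all done → 1.

3 → 4 → 5 → 2 → 1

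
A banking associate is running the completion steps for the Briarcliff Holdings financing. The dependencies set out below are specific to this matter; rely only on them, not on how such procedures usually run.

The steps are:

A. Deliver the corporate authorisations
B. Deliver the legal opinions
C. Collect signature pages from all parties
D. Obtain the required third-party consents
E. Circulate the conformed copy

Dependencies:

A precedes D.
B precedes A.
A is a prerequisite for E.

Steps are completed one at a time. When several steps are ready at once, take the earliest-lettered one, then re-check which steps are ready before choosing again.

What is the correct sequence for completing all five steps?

B → A → C → D → E

Nothing is required for B and C. B has the earlier label → B first.
A now also ready, so the ready set is {A, C}; A has the earlier label → A.
C, D and E are all available; C has the earlier label → C.
Now D and E have their prerequisites met. D has the earlier label, so D next.
That leaves E as the only ready step → E.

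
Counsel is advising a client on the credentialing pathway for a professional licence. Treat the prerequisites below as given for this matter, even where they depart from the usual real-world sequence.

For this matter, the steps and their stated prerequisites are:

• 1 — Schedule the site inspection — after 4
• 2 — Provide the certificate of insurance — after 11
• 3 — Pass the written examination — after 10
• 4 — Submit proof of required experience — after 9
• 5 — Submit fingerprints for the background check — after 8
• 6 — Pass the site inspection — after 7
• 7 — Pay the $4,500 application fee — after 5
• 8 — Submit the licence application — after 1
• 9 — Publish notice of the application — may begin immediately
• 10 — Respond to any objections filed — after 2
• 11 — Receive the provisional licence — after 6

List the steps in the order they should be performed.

9 has no prerequisites → 9 first.
4 needed 9, now all done → 4.
1 needed 4, now all done → 1.
8 is the only step now ready → 8.
5 needed 8, now all done → 5.
Next only 7 has its prerequisites met → 7.
6 needed 7, now all done → 6.
That leaves 11 as the only ready step → 11.
2 needed 11, now all done → 2.
10 needed 2, now all done → 10.
3 needed 10, now all done → 3.

9, 4, 1, 8, 5, 7, 6, 11, 2, 10, 3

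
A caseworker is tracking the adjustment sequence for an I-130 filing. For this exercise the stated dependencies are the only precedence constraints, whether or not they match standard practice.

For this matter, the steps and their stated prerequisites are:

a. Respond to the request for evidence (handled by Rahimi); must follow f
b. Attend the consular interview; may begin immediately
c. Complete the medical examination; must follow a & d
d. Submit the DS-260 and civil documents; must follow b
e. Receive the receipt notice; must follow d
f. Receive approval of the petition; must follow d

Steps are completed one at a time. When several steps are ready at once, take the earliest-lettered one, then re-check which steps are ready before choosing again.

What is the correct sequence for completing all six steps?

b is the only step with nothing outstanding, so it goes first.
d needed b, now all done → d.
e and f are both available; e has the earlier label → e.
f is the only step now ready → f.
a needed f, now all done → a.
c needed a and d, now all done → c.

b d e f a c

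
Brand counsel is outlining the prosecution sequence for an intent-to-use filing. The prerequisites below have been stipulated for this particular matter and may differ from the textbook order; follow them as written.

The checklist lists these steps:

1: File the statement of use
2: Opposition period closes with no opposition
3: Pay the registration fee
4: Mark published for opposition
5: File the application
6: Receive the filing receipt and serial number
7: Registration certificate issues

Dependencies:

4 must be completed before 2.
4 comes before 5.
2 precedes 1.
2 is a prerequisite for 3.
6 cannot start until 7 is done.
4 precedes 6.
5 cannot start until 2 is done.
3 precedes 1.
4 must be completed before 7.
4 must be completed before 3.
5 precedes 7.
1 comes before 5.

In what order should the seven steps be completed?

4 is the only step with nothing outstanding, so it goes first.
2 needed 4, now all done → 2.
3 needed 2 and 4, now all done → 3.
1 needed 2 and 3, now all done → 1.
5 needed 1, 2 and 4, now all done → 5.
7 needed 4 and 5, now all done → 7.
Next only 6 has its prerequisites met → 6.

4 → 2 → 3 → 1 → 5 → 7 → 6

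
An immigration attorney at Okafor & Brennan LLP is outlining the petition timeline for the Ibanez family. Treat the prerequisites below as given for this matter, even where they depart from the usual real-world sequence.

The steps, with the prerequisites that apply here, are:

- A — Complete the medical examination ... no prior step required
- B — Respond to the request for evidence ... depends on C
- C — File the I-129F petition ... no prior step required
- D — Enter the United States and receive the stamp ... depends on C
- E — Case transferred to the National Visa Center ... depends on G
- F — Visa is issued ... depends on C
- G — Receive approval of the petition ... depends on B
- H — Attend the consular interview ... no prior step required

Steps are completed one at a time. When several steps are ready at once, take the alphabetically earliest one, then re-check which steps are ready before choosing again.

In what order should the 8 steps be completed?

A, C and H have no prerequisites; A has the earlier label, so A is first.
Ready: C and H. C has the earlier label → C.
Ready: B, D, F and H. B has the earlier label → B.
Ready: D, F, G and H. D has the earlier label → D.
F, G and H are all available; F has the earlier label → F.
G and H are both available; G has the earlier label → G.
E now also ready, so the ready set is {E, H}; E has the earlier label → E.
That leaves H as the only ready step → H.

A, C, B, D, F, G, E, H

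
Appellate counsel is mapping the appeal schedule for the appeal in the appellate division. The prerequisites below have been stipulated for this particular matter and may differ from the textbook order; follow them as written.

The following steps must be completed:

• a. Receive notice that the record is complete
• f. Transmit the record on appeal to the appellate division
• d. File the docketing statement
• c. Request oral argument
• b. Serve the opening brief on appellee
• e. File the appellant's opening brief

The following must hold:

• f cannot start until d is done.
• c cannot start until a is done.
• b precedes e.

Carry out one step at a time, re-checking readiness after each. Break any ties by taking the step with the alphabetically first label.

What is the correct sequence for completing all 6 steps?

a, b and d have no prerequisites; a has the earlier label, so a is first.
Now b, c and d have their prerequisites met. b has the earlier label, so b next.
e now also ready, so the ready set is {c, d, e}; c has the earlier label → c.
Ready: d and e. d has the earlier label → d.
f now also ready, so the ready set is {e, f}; e has the earlier label → e.
That leaves f as the only ready step → f.

a → b → c → d → e → f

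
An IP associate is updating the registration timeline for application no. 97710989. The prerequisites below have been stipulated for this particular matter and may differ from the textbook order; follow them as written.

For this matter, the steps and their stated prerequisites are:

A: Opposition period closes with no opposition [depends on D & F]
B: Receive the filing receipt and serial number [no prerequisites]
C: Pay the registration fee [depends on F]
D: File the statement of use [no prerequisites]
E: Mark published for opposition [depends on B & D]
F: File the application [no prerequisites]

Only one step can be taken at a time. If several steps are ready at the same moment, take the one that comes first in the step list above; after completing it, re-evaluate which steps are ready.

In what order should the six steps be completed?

B, D and F have no prerequisites; B is listed earlier, so B is first.
Ready: D and F. D is listed earlier → D.
E now also ready, so the ready set is {E, F}; E is listed earlier → E.
F is the only step now ready → F.
Ready: A and C. A is listed earlier → A.
Next only C has its prerequisites met → C.

B, D, E, F, A, C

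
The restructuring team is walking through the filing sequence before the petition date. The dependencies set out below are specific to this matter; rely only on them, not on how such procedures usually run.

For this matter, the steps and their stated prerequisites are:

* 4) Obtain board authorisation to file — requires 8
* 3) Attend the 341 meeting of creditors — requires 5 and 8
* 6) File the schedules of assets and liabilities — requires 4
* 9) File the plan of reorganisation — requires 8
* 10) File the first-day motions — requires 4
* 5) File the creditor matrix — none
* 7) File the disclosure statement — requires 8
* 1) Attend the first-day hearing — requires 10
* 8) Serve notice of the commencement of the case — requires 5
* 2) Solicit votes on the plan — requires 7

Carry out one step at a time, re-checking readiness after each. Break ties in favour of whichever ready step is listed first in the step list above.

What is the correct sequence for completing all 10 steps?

5 → 8 → 4 → 3 → 6 → 9 → 10 → 7 → 1 → 2

Only 5 has no prerequisites, so it is first.
That leaves 8 as the only ready step → 8.
4, 3, 9 and 7 are all available; 4 is listed earlier → 4.
6 and 10 now also ready, so the ready set is {3, 6, 9, 10, 7}; 3 is listed earlier → 3.
Ready: 6, 9, 10 and 7. 6 is listed earlier → 6.
Ready: 9, 10 and 7. 9 is listed earlier → 9.
Ready: 10 and 7. 10 is listed earlier → 10.
Ready: 7 and 1. 7 is listed earlier → 7.
2 now also ready, so the ready set is {1, 2}; 1 is listed earlier → 1.
2 is the only step now ready → 2.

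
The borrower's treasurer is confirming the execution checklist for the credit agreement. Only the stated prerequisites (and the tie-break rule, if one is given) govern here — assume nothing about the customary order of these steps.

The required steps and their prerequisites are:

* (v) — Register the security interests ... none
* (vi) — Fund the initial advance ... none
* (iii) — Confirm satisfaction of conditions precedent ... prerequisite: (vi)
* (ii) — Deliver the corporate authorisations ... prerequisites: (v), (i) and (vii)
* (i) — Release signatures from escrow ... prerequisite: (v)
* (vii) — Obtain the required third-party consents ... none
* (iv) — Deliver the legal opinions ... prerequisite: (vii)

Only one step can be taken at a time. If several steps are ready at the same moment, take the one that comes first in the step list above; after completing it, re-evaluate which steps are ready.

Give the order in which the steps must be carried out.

(v), (vi) and (vii) have no prerequisites; (v) is listed earlier, so (v) is first.
(i) now also ready, so the ready set is {(vi), (i), (vii)}; (vi) is listed earlier → (vi).
Ready: (iii), (i) and (vii). (iii) is listed earlier → (iii).
Now (i) and (vii) have their prerequisites met. (i) is listed earlier, so (i) next.
(vii) is the only step now ready → (vii).
Ready: (ii) and (iv). (ii) is listed earlier → (ii).
(iv) needed (vii), now all done → (iv).

(v) (vi) (iii) (i) (vii) (ii) (iv)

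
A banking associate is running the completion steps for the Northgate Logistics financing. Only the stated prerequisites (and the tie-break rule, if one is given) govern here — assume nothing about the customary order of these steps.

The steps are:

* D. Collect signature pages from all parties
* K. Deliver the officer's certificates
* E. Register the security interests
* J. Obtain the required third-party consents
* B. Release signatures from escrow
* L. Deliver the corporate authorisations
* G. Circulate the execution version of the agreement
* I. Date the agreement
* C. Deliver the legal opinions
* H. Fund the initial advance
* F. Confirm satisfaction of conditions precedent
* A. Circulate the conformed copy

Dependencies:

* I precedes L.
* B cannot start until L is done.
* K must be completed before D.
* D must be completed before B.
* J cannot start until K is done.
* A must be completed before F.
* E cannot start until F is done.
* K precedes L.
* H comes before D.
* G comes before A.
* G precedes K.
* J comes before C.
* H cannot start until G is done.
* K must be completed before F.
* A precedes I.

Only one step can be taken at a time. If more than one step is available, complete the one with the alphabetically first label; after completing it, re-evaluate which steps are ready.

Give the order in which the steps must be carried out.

G, A, H, I, K, D, F, E, J, C, L, B

G is the only step with nothing outstanding, so it goes first.
A, H and K are all available; A has the earlier label → A.
Ready: H, I and K. H has the earlier label → H.
Now I and K have their prerequisites met. I has the earlier label, so I next.
Next only K has its prerequisites met → K.
Now D, F, J and L have their prerequisites met. D has the earlier label, so D next.
Ready: F, J and L. F has the earlier label → F.
E, J and L are all available; E has the earlier label → E.
J and L are both available; J has the earlier label → J.
C now also ready, so the ready set is {C, L}; C has the earlier label → C.
That leaves L as the only ready step → L.
B needed D and L, now all done → B.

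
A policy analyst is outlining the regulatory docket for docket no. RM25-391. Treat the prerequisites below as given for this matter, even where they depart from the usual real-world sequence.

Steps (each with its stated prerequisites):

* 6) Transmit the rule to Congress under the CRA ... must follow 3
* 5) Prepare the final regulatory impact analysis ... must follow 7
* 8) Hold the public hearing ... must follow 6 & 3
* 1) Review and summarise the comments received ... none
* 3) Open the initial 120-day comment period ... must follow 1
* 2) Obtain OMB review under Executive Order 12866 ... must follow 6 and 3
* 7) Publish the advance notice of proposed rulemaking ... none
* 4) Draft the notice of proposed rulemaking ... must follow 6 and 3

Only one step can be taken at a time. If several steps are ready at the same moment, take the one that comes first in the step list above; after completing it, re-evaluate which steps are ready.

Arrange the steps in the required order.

1 and 7 have no prerequisites; 1 is listed earlier, so 1 is first.
3 now also ready, so the ready set is {3, 7}; 3 is listed earlier → 3.
6 now also ready, so the ready set is {6, 7}; 6 is listed earlier → 6.
8, 2 and 4 now also ready, so the ready set is {8, 2, 7, 4}; 8 is listed earlier → 8.
2, 7 and 4 are all available; 2 is listed earlier → 2.
Ready: 7 and 4. 7 is listed earlier → 7.
Now 5 and 4 have their prerequisites met. 5 is listed earlier, so 5 next.
4 is the only step now ready → 4.

1 3 6 8 2 7 5 4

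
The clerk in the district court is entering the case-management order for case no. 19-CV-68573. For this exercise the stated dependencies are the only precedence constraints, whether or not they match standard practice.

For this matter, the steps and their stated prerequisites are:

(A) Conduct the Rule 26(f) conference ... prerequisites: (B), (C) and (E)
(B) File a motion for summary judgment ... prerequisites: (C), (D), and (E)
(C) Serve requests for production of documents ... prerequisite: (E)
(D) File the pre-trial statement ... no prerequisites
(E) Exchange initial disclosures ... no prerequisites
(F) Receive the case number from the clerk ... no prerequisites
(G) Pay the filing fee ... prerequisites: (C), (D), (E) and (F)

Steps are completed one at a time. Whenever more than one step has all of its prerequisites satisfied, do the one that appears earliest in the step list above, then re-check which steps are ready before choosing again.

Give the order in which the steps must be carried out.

(D) → (E) → (C) → (B) → (A) → (F) → (G)

(D), (E) and (F) have no prerequisites; (D) is listed earlier, so (D) is first.
(E) and (F) are both available; (E) is listed earlier → (E).
(C) now also ready, so the ready set is {(C), (F)}; (C) is listed earlier → (C).
Now (B) and (F) have their prerequisites met. (B) is listed earlier, so (B) next.
(A) and (F) are both available; (A) is listed earlier → (A).
That leaves (F) as the only ready step → (F).
Next only (G) has its prerequisites met → (G).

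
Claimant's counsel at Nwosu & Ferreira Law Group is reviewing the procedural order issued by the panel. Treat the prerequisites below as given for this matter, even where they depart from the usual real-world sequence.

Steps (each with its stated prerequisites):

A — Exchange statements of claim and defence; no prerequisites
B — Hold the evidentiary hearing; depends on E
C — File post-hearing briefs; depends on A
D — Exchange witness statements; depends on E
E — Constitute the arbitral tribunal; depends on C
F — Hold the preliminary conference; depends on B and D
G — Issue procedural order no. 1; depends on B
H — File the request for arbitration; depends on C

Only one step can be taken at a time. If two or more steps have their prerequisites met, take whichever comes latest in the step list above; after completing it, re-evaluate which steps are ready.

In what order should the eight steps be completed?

A → C → H → E → D → B → G → F

A has no prerequisites → A first.
Next only C has its prerequisites met → C.
Ready: H and E. H is listed later → H.
E needed C, now all done → E.
Ready: D and B. D is listed later → D.
B needed E, now all done → B.
Now G and F have their prerequisites met. G is listed later, so G next.
F needed D and B, now all done → F.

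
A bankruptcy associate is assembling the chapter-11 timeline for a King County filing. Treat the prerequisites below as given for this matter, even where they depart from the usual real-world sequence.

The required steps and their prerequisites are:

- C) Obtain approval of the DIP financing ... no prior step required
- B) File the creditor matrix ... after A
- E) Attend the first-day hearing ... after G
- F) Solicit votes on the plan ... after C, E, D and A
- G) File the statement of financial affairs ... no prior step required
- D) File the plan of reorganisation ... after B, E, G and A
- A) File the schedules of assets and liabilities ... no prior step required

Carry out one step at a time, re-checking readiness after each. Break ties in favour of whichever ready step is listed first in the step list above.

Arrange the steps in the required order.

C, G, E, A, B, D, F

Nothing is required for C, G and A. C is listed earlier → C first.
G and A are both available; G is listed earlier → G.
E now also ready, so the ready set is {E, A}; E is listed earlier → E.
That leaves A as the only ready step → A.
B needed A, now all done → B.
Next only D has its prerequisites met → D.
Next only F has its prerequisites met → F.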